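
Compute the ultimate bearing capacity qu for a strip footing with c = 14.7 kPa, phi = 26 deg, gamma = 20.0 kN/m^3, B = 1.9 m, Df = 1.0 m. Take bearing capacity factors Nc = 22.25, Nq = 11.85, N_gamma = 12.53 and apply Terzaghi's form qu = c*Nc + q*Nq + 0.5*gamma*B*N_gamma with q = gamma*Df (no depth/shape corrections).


Result: 802.15 kPa

Derivation:
Compute qu = c*Nc + gamma*Df*Nq + 0.5*gamma*B*N_gamma
Term 1: 14.7 * 22.25 = 327.075
Term 2: 20.0 * 1.0 * 11.85 = 237.0
Term 3: 0.5 * 20.0 * 1.9 * 12.53 = 238.07
qu = 327.075 + 237.0 + 238.07
qu = 802.15 kPa


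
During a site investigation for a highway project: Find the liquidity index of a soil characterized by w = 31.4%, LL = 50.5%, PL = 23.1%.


First compute the plasticity index:
PI = LL - PL = 50.5 - 23.1 = 27.4
Then compute the liquidity index:
LI = (w - PL) / PI
LI = (31.4 - 23.1) / 27.4
LI = 0.303


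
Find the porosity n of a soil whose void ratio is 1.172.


Using the relation n = e / (1 + e)
n = 1.172 / (1 + 1.172)
n = 1.172 / 2.172
n = 0.5396


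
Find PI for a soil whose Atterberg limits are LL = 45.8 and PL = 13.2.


Using PI = LL - PL
PI = 45.8 - 13.2
PI = 32.6


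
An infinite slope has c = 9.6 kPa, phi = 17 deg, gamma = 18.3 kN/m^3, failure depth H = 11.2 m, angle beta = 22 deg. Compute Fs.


Using Fs = c / (gamma*H*sin(beta)*cos(beta)) + tan(phi)/tan(beta)
Cohesion contribution = 9.6 / (18.3*11.2*sin(22)*cos(22))
Cohesion contribution = 0.134853
Friction contribution = tan(17)/tan(22) = 0.75671
Fs = 0.134853 + 0.75671
Fs = 0.892


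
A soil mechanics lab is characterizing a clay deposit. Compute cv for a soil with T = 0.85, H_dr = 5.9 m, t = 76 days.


Result: 0.38932 m^2/day

Derivation:
Using cv = T * H_dr^2 / t
H_dr^2 = 5.9^2 = 34.81
cv = 0.85 * 34.81 / 76
cv = 0.38932 m^2/day


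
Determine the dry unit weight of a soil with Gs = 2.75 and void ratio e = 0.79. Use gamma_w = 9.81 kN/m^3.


Using gamma_d = Gs * gamma_w / (1 + e)
gamma_d = 2.75 * 9.81 / (1 + 0.79)
gamma_d = 2.75 * 9.81 / 1.79
gamma_d = 15.071 kN/m^3


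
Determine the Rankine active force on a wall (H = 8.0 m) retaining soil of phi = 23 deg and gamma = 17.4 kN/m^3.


Compute active earth pressure coefficient:
Ka = tan^2(45 - phi/2) = tan^2(33.5) = 0.438092
Compute active force:
Pa = 0.5 * Ka * gamma * H^2
Pa = 0.5 * 0.438092 * 17.4 * 8.0^2
Pa = 243.93 kN/m


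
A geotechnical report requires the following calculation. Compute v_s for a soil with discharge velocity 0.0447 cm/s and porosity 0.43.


Using v_s = v_d / n
v_s = 0.0447 / 0.43
v_s = 0.10395 cm/s


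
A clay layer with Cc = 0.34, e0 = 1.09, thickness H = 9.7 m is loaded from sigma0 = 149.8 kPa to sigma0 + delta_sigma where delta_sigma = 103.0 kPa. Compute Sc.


Using Sc = Cc * H / (1 + e0) * log10((sigma0 + delta_sigma) / sigma0)
Stress ratio = (149.8 + 103.0) / 149.8 = 1.68758
log10(1.68758) = 0.227265
Cc * H / (1 + e0) = 0.34 * 9.7 / (1 + 1.09) = 1.57799
Sc = 1.57799 * 0.227265
Sc = 0.3586 m


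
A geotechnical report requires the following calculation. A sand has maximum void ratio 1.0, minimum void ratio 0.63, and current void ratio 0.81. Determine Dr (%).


Using Dr = (e_max - e) / (e_max - e_min) * 100
e_max - e = 1.0 - 0.81 = 0.19
e_max - e_min = 1.0 - 0.63 = 0.37
Dr = 0.19 / 0.37 * 100
Dr = 51.35 %


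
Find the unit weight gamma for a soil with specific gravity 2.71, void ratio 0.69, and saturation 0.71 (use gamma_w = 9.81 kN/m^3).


Using gamma = gamma_w * (Gs + S*e) / (1 + e)
Numerator: Gs + S*e = 2.71 + 0.71*0.69 = 3.1999
Denominator: 1 + e = 1 + 0.69 = 1.69
gamma = 9.81 * 3.1999 / 1.69
gamma = 18.575 kN/m^3


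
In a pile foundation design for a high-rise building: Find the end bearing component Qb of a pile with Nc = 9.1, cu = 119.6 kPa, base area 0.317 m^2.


Using Qb = Nc * cu * Ab
Qb = 9.1 * 119.6 * 0.317
Qb = 345.01 kN


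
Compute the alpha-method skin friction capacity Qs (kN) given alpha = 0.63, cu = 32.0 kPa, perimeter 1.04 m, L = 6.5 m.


Result: 136.28 kN

Derivation:
Using Qs = alpha * cu * perimeter * L
Qs = 0.63 * 32.0 * 1.04 * 6.5
Qs = 136.28 kN


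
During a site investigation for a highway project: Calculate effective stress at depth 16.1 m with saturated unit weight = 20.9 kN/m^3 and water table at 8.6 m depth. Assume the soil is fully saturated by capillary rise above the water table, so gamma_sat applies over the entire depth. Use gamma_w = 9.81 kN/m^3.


Total stress = gamma_sat * depth
sigma = 20.9 * 16.1 = 336.49 kPa
Pore water pressure u = gamma_w * (depth - d_wt)
u = 9.81 * (16.1 - 8.6) = 73.575 kPa
Effective stress = sigma - u
sigma' = 336.49 - 73.575 = 262.92 kPa


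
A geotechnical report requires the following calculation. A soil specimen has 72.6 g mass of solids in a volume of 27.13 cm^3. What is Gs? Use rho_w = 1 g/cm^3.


Using Gs = m_s / (V_s * rho_w)
Since rho_w = 1 g/cm^3:
Gs = 72.6 / 27.13
Gs = 2.676


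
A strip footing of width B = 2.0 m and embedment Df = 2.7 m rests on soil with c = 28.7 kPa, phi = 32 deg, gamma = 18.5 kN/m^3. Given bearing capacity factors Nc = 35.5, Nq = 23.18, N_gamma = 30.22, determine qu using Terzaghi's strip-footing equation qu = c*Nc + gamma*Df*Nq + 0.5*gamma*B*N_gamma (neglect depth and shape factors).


Result: 2735.76 kPa

Derivation:
Compute qu = c*Nc + gamma*Df*Nq + 0.5*gamma*B*N_gamma
Term 1: 28.7 * 35.5 = 1018.85
Term 2: 18.5 * 2.7 * 23.18 = 1157.841
Term 3: 0.5 * 18.5 * 2.0 * 30.22 = 559.07
qu = 1018.85 + 1157.841 + 559.07
qu = 2735.76 kPa


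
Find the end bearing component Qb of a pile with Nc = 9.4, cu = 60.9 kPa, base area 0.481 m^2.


Result: 275.35 kN

Derivation:
Using Qb = Nc * cu * Ab
Qb = 9.4 * 60.9 * 0.481
Qb = 275.35 kN


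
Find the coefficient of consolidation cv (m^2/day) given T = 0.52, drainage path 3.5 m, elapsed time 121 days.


Using cv = T * H_dr^2 / t
H_dr^2 = 3.5^2 = 12.25
cv = 0.52 * 12.25 / 121
cv = 0.05264 m^2/day


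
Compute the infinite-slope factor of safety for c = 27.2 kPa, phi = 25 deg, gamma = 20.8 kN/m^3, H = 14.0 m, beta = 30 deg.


Using Fs = c / (gamma*H*sin(beta)*cos(beta)) + tan(phi)/tan(beta)
Cohesion contribution = 27.2 / (20.8*14.0*sin(30)*cos(30))
Cohesion contribution = 0.215713
Friction contribution = tan(25)/tan(30) = 0.807669
Fs = 0.215713 + 0.807669
Fs = 1.023


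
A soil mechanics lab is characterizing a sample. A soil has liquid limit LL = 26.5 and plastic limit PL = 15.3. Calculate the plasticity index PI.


Using PI = LL - PL
PI = 26.5 - 15.3
PI = 11.2


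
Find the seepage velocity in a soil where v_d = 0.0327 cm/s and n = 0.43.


Result: 0.07605 cm/s

Derivation:
Using v_s = v_d / n
v_s = 0.0327 / 0.43
v_s = 0.07605 cm/s


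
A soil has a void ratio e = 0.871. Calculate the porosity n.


Using the relation n = e / (1 + e)
n = 0.871 / (1 + 0.871)
n = 0.871 / 1.871
n = 0.4655


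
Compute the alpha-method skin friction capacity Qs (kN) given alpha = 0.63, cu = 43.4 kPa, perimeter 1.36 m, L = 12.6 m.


Result: 468.53 kN

Derivation:
Using Qs = alpha * cu * perimeter * L
Qs = 0.63 * 43.4 * 1.36 * 12.6
Qs = 468.53 kN


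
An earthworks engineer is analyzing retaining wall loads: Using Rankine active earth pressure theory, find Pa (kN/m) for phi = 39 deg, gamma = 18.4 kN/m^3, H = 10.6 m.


Compute active earth pressure coefficient:
Ka = tan^2(45 - phi/2) = tan^2(25.5) = 0.227506
Compute active force:
Pa = 0.5 * Ka * gamma * H^2
Pa = 0.5 * 0.227506 * 18.4 * 10.6^2
Pa = 235.18 kN/m


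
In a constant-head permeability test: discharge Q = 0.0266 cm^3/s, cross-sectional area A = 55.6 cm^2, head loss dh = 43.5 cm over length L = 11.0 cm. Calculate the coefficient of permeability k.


Result: 0.000121 cm/s

Derivation:
Compute hydraulic gradient:
i = dh / L = 43.5 / 11.0 = 3.95455
Then apply Darcy's law:
k = Q / (A * i)
k = 0.0266 / (55.6 * 3.95455)
k = 0.0266 / 219.873
k = 0.000121 cm/s


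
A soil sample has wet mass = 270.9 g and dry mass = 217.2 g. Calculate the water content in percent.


Result: 24.72 %

Derivation:
Using w = (m_wet - m_dry) / m_dry * 100
m_wet - m_dry = 270.9 - 217.2 = 53.7 g
w = 53.7 / 217.2 * 100
w = 24.72 %


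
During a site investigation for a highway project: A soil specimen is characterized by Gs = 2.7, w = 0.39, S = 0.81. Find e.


Using the relation e = Gs * w / S
e = 2.7 * 0.39 / 0.81
e = 1.3


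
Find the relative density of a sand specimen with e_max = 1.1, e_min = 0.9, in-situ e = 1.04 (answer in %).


Using Dr = (e_max - e) / (e_max - e_min) * 100
e_max - e = 1.1 - 1.04 = 0.06
e_max - e_min = 1.1 - 0.9 = 0.2
Dr = 0.06 / 0.2 * 100
Dr = 30.0 %


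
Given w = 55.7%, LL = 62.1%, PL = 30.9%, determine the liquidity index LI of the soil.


Result: 0.795

Derivation:
First compute the plasticity index:
PI = LL - PL = 62.1 - 30.9 = 31.2
Then compute the liquidity index:
LI = (w - PL) / PI
LI = (55.7 - 30.9) / 31.2
LI = 0.795


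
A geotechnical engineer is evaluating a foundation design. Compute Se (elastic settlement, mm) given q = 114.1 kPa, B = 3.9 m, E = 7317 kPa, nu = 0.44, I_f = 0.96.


Using Se = q * B * (1 - nu^2) * I_f / E
1 - nu^2 = 1 - 0.44^2 = 0.8064
Se = 114.1 * 3.9 * 0.8064 * 0.96 / 7317
Se = 0.047080 m
Convert to mm: Se = 0.047080 * 1000 = 47.08 mm


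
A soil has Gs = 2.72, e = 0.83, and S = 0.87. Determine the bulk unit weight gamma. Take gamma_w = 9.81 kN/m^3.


Result: 18.452 kN/m^3

Derivation:
Using gamma = gamma_w * (Gs + S*e) / (1 + e)
Numerator: Gs + S*e = 2.72 + 0.87*0.83 = 3.4421
Denominator: 1 + e = 1 + 0.83 = 1.83
gamma = 9.81 * 3.4421 / 1.83
gamma = 18.452 kN/m^3


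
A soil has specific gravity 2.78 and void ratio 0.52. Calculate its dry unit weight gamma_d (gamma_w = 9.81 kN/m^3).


Using gamma_d = Gs * gamma_w / (1 + e)
gamma_d = 2.78 * 9.81 / (1 + 0.52)
gamma_d = 2.78 * 9.81 / 1.52
gamma_d = 17.942 kN/m^3


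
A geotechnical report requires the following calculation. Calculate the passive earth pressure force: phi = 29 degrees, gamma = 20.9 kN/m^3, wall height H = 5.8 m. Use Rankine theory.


Result: 1013.15 kN/m

Derivation:
Compute passive earth pressure coefficient:
Kp = tan^2(45 + phi/2) = tan^2(59.5) = 2.88206
Compute passive force:
Pp = 0.5 * Kp * gamma * H^2
Pp = 0.5 * 2.88206 * 20.9 * 5.8^2
Pp = 1013.15 kN/m


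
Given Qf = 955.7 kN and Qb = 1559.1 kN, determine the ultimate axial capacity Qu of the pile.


Result: 2514.8 kN

Derivation:
Using Qu = Qf + Qb
Qu = 955.7 + 1559.1
Qu = 2514.8 kN


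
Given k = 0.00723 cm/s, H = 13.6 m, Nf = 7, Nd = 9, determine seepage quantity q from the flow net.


Convert k to m/s for unit consistency with H:
k = 0.00723 cm/s = 0.00723 / 100 m/s = 7.23e-05 m/s
Using q = k * H * Nf / Nd
Nf / Nd = 7 / 9 = 0.7778
q = 7.23e-05 * 13.6 * 0.7778
q = 0.0007648 m^3/s per m


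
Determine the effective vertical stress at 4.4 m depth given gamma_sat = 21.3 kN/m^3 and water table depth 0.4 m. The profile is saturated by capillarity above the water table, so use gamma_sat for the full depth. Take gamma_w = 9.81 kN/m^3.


Total stress = gamma_sat * depth
sigma = 21.3 * 4.4 = 93.72 kPa
Pore water pressure u = gamma_w * (depth - d_wt)
u = 9.81 * (4.4 - 0.4) = 39.24 kPa
Effective stress = sigma - u
sigma' = 93.72 - 39.24 = 54.48 kPa


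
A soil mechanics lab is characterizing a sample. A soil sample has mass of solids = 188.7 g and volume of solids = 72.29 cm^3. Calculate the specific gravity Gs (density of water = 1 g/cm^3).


Using Gs = m_s / (V_s * rho_w)
Since rho_w = 1 g/cm^3:
Gs = 188.7 / 72.29
Gs = 2.61


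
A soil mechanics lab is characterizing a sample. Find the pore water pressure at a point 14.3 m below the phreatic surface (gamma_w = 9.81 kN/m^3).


Result: 140.28 kPa

Derivation:
Using u = gamma_w * h_w
u = 9.81 * 14.3
u = 140.28 kPa


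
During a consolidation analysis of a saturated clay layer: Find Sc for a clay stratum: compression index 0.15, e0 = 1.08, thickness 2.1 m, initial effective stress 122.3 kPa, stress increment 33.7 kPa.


Using Sc = Cc * H / (1 + e0) * log10((sigma0 + delta_sigma) / sigma0)
Stress ratio = (122.3 + 33.7) / 122.3 = 1.27555
log10(1.27555) = 0.105698
Cc * H / (1 + e0) = 0.15 * 2.1 / (1 + 1.08) = 0.151442
Sc = 0.151442 * 0.105698
Sc = 0.016 m


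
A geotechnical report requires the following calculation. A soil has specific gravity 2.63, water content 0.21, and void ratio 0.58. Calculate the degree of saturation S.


Using S = Gs * w / e
S = 2.63 * 0.21 / 0.58
S = 0.9522


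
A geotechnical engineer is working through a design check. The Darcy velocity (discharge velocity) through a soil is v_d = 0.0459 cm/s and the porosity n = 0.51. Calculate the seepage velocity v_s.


Using v_s = v_d / n
v_s = 0.0459 / 0.51
v_s = 0.09 cm/s


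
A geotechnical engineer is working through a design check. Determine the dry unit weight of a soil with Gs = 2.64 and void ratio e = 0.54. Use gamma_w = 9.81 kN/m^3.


Using gamma_d = Gs * gamma_w / (1 + e)
gamma_d = 2.64 * 9.81 / (1 + 0.54)
gamma_d = 2.64 * 9.81 / 1.54
gamma_d = 16.817 kN/m^3


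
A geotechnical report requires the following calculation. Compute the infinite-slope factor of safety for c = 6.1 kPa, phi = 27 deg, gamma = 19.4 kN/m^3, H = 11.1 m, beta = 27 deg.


Using Fs = c / (gamma*H*sin(beta)*cos(beta)) + tan(phi)/tan(beta)
Cohesion contribution = 6.1 / (19.4*11.1*sin(27)*cos(27))
Cohesion contribution = 0.0700289
Friction contribution = tan(27)/tan(27) = 1
Fs = 0.0700289 + 1
Fs = 1.07


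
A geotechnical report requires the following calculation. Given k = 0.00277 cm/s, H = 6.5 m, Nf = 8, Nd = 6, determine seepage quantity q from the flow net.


Convert k to m/s for unit consistency with H:
k = 0.00277 cm/s = 0.00277 / 100 m/s = 2.77e-05 m/s
Using q = k * H * Nf / Nd
Nf / Nd = 8 / 6 = 1.3333
q = 2.77e-05 * 6.5 * 1.3333
q = 0.0002401 m^3/s per m


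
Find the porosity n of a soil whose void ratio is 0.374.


Using the relation n = e / (1 + e)
n = 0.374 / (1 + 0.374)
n = 0.374 / 1.374
n = 0.2722


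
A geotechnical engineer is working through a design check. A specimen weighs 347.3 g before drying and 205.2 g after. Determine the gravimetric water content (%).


Using w = (m_wet - m_dry) / m_dry * 100
m_wet - m_dry = 347.3 - 205.2 = 142.1 g
w = 142.1 / 205.2 * 100
w = 69.25 %


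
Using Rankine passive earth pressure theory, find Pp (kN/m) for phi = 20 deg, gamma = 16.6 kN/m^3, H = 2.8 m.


Result: 132.72 kN/m

Derivation:
Compute passive earth pressure coefficient:
Kp = tan^2(45 + phi/2) = tan^2(55.0) = 2.039607
Compute passive force:
Pp = 0.5 * Kp * gamma * H^2
Pp = 0.5 * 2.039607 * 16.6 * 2.8^2
Pp = 132.72 kN/m


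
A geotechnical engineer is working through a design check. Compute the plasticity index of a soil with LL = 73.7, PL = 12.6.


Using PI = LL - PL
PI = 73.7 - 12.6
PI = 61.1


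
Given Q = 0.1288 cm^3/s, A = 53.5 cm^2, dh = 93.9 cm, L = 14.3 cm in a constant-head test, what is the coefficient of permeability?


Compute hydraulic gradient:
i = dh / L = 93.9 / 14.3 = 6.56643
Then apply Darcy's law:
k = Q / (A * i)
k = 0.1288 / (53.5 * 6.56643)
k = 0.1288 / 351.304
k = 0.000367 cm/s


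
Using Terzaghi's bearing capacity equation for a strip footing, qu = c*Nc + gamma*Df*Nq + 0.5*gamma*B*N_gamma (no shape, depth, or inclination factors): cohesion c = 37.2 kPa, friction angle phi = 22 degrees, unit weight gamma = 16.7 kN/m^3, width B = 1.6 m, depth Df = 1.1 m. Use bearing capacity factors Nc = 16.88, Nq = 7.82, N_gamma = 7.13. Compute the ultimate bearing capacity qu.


Compute qu = c*Nc + gamma*Df*Nq + 0.5*gamma*B*N_gamma
Term 1: 37.2 * 16.88 = 627.936
Term 2: 16.7 * 1.1 * 7.82 = 143.6534
Term 3: 0.5 * 16.7 * 1.6 * 7.13 = 95.2568
qu = 627.936 + 143.6534 + 95.2568
qu = 866.85 kPa


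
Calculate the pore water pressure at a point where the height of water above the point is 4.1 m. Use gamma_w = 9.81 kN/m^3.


Result: 40.22 kPa

Derivation:
Using u = gamma_w * h_w
u = 9.81 * 4.1
u = 40.22 kPa


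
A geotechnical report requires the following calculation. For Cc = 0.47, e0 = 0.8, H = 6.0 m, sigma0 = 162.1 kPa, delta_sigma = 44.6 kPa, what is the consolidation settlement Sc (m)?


Using Sc = Cc * H / (1 + e0) * log10((sigma0 + delta_sigma) / sigma0)
Stress ratio = (162.1 + 44.6) / 162.1 = 1.27514
log10(1.27514) = 0.105557
Cc * H / (1 + e0) = 0.47 * 6.0 / (1 + 0.8) = 1.56667
Sc = 1.56667 * 0.105557
Sc = 0.1654 m


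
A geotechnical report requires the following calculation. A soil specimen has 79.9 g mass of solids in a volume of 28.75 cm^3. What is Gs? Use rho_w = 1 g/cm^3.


Using Gs = m_s / (V_s * rho_w)
Since rho_w = 1 g/cm^3:
Gs = 79.9 / 28.75
Gs = 2.779


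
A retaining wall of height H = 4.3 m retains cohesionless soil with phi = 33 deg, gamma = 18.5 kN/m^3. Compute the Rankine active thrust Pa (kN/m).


Compute active earth pressure coefficient:
Ka = tan^2(45 - phi/2) = tan^2(28.5) = 0.294801
Compute active force:
Pa = 0.5 * Ka * gamma * H^2
Pa = 0.5 * 0.294801 * 18.5 * 4.3^2
Pa = 50.42 kN/m


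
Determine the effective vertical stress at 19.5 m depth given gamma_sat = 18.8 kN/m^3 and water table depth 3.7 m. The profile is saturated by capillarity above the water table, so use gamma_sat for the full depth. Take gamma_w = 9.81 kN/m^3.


Total stress = gamma_sat * depth
sigma = 18.8 * 19.5 = 366.6 kPa
Pore water pressure u = gamma_w * (depth - d_wt)
u = 9.81 * (19.5 - 3.7) = 154.998 kPa
Effective stress = sigma - u
sigma' = 366.6 - 154.998 = 211.6 kPa


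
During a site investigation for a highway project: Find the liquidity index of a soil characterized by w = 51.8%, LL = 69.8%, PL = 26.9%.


Result: 0.58

Derivation:
First compute the plasticity index:
PI = LL - PL = 69.8 - 26.9 = 42.9
Then compute the liquidity index:
LI = (w - PL) / PI
LI = (51.8 - 26.9) / 42.9
LI = 0.58


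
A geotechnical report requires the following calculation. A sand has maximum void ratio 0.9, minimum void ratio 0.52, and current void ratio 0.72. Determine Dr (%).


Using Dr = (e_max - e) / (e_max - e_min) * 100
e_max - e = 0.9 - 0.72 = 0.18
e_max - e_min = 0.9 - 0.52 = 0.38
Dr = 0.18 / 0.38 * 100
Dr = 47.37 %


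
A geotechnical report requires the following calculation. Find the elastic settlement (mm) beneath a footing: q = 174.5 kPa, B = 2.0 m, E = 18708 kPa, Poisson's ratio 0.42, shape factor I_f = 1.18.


Result: 18.13 mm

Derivation:
Using Se = q * B * (1 - nu^2) * I_f / E
1 - nu^2 = 1 - 0.42^2 = 0.8236
Se = 174.5 * 2.0 * 0.8236 * 1.18 / 18708
Se = 0.018130 m
Convert to mm: Se = 0.018130 * 1000 = 18.13 mm


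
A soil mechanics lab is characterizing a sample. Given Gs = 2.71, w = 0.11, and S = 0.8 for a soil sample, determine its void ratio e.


Using the relation e = Gs * w / S
e = 2.71 * 0.11 / 0.8
e = 0.3726


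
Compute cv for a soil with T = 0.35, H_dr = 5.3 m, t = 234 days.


Result: 0.04201 m^2/day

Derivation:
Using cv = T * H_dr^2 / t
H_dr^2 = 5.3^2 = 28.09
cv = 0.35 * 28.09 / 234
cv = 0.04201 m^2/day


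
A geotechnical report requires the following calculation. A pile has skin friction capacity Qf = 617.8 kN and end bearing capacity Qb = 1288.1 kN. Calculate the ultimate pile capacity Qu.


Result: 1905.9 kN

Derivation:
Using Qu = Qf + Qb
Qu = 617.8 + 1288.1
Qu = 1905.9 kN


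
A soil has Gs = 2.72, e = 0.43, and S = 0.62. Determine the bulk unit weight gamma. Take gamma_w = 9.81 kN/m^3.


Result: 20.488 kN/m^3

Derivation:
Using gamma = gamma_w * (Gs + S*e) / (1 + e)
Numerator: Gs + S*e = 2.72 + 0.62*0.43 = 2.9866
Denominator: 1 + e = 1 + 0.43 = 1.43
gamma = 9.81 * 2.9866 / 1.43
gamma = 20.488 kN/m^3


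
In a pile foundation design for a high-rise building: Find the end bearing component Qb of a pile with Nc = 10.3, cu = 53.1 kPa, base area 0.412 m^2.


Result: 225.34 kN

Derivation:
Using Qb = Nc * cu * Ab
Qb = 10.3 * 53.1 * 0.412
Qb = 225.34 kN


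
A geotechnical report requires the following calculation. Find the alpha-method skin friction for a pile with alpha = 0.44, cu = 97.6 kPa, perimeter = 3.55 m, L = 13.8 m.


Using Qs = alpha * cu * perimeter * L
Qs = 0.44 * 97.6 * 3.55 * 13.8
Qs = 2103.83 kN


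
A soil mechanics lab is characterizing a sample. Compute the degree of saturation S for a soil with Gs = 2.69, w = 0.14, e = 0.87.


Using S = Gs * w / e
S = 2.69 * 0.14 / 0.87
S = 0.4329


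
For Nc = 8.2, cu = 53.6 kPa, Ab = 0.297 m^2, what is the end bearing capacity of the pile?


Using Qb = Nc * cu * Ab
Qb = 8.2 * 53.6 * 0.297
Qb = 130.54 kN


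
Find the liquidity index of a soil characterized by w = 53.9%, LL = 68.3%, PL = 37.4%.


Result: 0.534

Derivation:
First compute the plasticity index:
PI = LL - PL = 68.3 - 37.4 = 30.9
Then compute the liquidity index:
LI = (w - PL) / PI
LI = (53.9 - 37.4) / 30.9
LI = 0.534


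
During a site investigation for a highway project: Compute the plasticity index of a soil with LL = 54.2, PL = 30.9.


Using PI = LL - PL
PI = 54.2 - 30.9
PI = 23.3


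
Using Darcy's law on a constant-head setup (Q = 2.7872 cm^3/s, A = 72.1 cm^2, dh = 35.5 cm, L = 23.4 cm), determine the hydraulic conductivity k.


Result: 0.025481 cm/s

Derivation:
Compute hydraulic gradient:
i = dh / L = 35.5 / 23.4 = 1.51709
Then apply Darcy's law:
k = Q / (A * i)
k = 2.7872 / (72.1 * 1.51709)
k = 2.7872 / 109.382
k = 0.025481 cm/s


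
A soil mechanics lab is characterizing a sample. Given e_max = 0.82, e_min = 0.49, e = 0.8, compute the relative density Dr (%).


Using Dr = (e_max - e) / (e_max - e_min) * 100
e_max - e = 0.82 - 0.8 = 0.02
e_max - e_min = 0.82 - 0.49 = 0.33
Dr = 0.02 / 0.33 * 100
Dr = 6.06 %


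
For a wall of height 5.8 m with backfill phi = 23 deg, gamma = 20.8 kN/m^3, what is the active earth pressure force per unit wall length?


Compute active earth pressure coefficient:
Ka = tan^2(45 - phi/2) = tan^2(33.5) = 0.438092
Compute active force:
Pa = 0.5 * Ka * gamma * H^2
Pa = 0.5 * 0.438092 * 20.8 * 5.8^2
Pa = 153.27 kN/m


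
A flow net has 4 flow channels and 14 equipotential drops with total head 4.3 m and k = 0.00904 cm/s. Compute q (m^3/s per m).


Result: 0.0001111 m^3/s per m

Derivation:
Convert k to m/s for unit consistency with H:
k = 0.00904 cm/s = 0.00904 / 100 m/s = 9.04e-05 m/s
Using q = k * H * Nf / Nd
Nf / Nd = 4 / 14 = 0.2857
q = 9.04e-05 * 4.3 * 0.2857
q = 0.0001111 m^3/s per m


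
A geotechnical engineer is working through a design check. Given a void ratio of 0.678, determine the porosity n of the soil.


Using the relation n = e / (1 + e)
n = 0.678 / (1 + 0.678)
n = 0.678 / 1.678
n = 0.4041


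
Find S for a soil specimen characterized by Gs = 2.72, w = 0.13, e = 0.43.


Result: 0.8223

Derivation:
Using S = Gs * w / e
S = 2.72 * 0.13 / 0.43
S = 0.8223


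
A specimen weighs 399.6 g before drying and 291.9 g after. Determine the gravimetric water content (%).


Using w = (m_wet - m_dry) / m_dry * 100
m_wet - m_dry = 399.6 - 291.9 = 107.7 g
w = 107.7 / 291.9 * 100
w = 36.9 %


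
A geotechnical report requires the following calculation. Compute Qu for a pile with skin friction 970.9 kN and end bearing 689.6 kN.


Result: 1660.5 kN

Derivation:
Using Qu = Qf + Qb
Qu = 970.9 + 689.6
Qu = 1660.5 kN


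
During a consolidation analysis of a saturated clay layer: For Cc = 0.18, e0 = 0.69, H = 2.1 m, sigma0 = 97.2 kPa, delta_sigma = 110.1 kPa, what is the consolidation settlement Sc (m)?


Result: 0.0736 m

Derivation:
Using Sc = Cc * H / (1 + e0) * log10((sigma0 + delta_sigma) / sigma0)
Stress ratio = (97.2 + 110.1) / 97.2 = 2.13272
log10(2.13272) = 0.328933
Cc * H / (1 + e0) = 0.18 * 2.1 / (1 + 0.69) = 0.223669
Sc = 0.223669 * 0.328933
Sc = 0.0736 m


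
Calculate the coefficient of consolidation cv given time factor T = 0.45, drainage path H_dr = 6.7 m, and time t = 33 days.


Using cv = T * H_dr^2 / t
H_dr^2 = 6.7^2 = 44.89
cv = 0.45 * 44.89 / 33
cv = 0.61214 m^2/day


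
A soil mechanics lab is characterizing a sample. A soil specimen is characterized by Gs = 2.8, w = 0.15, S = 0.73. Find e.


Result: 0.5753

Derivation:
Using the relation e = Gs * w / S
e = 2.8 * 0.15 / 0.73
e = 0.5753


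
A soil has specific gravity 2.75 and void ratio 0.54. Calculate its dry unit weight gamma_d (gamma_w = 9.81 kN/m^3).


Result: 17.518 kN/m^3

Derivation:
Using gamma_d = Gs * gamma_w / (1 + e)
gamma_d = 2.75 * 9.81 / (1 + 0.54)
gamma_d = 2.75 * 9.81 / 1.54
gamma_d = 17.518 kN/m^3


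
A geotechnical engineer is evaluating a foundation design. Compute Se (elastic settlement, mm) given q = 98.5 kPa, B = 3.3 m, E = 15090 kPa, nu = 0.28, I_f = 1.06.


Result: 21.043 mm

Derivation:
Using Se = q * B * (1 - nu^2) * I_f / E
1 - nu^2 = 1 - 0.28^2 = 0.9216
Se = 98.5 * 3.3 * 0.9216 * 1.06 / 15090
Se = 0.021043 m
Convert to mm: Se = 0.021043 * 1000 = 21.043 mm


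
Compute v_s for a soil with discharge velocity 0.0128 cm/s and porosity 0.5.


Result: 0.0256 cm/s

Derivation:
Using v_s = v_d / n
v_s = 0.0128 / 0.5
v_s = 0.0256 cm/s


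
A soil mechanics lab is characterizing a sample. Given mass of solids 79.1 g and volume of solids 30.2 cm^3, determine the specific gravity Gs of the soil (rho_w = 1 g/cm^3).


Using Gs = m_s / (V_s * rho_w)
Since rho_w = 1 g/cm^3:
Gs = 79.1 / 30.2
Gs = 2.619


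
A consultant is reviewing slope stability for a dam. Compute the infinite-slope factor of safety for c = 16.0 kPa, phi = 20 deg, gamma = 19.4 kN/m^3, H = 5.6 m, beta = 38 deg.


Using Fs = c / (gamma*H*sin(beta)*cos(beta)) + tan(phi)/tan(beta)
Cohesion contribution = 16.0 / (19.4*5.6*sin(38)*cos(38))
Cohesion contribution = 0.303568
Friction contribution = tan(20)/tan(38) = 0.465861
Fs = 0.303568 + 0.465861
Fs = 0.769


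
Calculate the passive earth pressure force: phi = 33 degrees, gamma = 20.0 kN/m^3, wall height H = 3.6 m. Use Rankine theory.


Compute passive earth pressure coefficient:
Kp = tan^2(45 + phi/2) = tan^2(61.5) = 3.39212
Compute passive force:
Pp = 0.5 * Kp * gamma * H^2
Pp = 0.5 * 3.39212 * 20.0 * 3.6^2
Pp = 439.62 kN/m


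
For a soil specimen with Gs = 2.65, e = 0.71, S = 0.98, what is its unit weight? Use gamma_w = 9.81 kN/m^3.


Using gamma = gamma_w * (Gs + S*e) / (1 + e)
Numerator: Gs + S*e = 2.65 + 0.98*0.71 = 3.3458
Denominator: 1 + e = 1 + 0.71 = 1.71
gamma = 9.81 * 3.3458 / 1.71
gamma = 19.194 kN/m^3


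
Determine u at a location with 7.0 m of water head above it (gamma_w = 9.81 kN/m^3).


Result: 68.67 kPa

Derivation:
Using u = gamma_w * h_w
u = 9.81 * 7.0
u = 68.67 kPa


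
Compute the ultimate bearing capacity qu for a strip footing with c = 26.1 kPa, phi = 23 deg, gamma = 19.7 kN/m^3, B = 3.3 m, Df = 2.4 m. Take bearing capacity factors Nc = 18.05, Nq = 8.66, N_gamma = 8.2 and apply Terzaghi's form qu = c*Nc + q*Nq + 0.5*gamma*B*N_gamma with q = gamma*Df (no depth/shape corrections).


Result: 1147.09 kPa

Derivation:
Compute qu = c*Nc + gamma*Df*Nq + 0.5*gamma*B*N_gamma
Term 1: 26.1 * 18.05 = 471.105
Term 2: 19.7 * 2.4 * 8.66 = 409.4448
Term 3: 0.5 * 19.7 * 3.3 * 8.2 = 266.541
qu = 471.105 + 409.4448 + 266.541
qu = 1147.09 kPa


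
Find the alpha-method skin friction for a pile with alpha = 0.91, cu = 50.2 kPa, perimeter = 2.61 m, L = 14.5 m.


Using Qs = alpha * cu * perimeter * L
Qs = 0.91 * 50.2 * 2.61 * 14.5
Qs = 1728.84 kN


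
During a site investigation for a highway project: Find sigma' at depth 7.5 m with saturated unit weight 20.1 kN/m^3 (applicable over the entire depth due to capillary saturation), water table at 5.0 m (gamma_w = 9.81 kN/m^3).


Total stress = gamma_sat * depth
sigma = 20.1 * 7.5 = 150.75 kPa
Pore water pressure u = gamma_w * (depth - d_wt)
u = 9.81 * (7.5 - 5.0) = 24.525 kPa
Effective stress = sigma - u
sigma' = 150.75 - 24.525 = 126.23 kPa


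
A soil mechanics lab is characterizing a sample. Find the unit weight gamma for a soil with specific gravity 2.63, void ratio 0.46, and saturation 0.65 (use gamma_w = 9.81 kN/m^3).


Using gamma = gamma_w * (Gs + S*e) / (1 + e)
Numerator: Gs + S*e = 2.63 + 0.65*0.46 = 2.929
Denominator: 1 + e = 1 + 0.46 = 1.46
gamma = 9.81 * 2.929 / 1.46
gamma = 19.68 kN/m^3


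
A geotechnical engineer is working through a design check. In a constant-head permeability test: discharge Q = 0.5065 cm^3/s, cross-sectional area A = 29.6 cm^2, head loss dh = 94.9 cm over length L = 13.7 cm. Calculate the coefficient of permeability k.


Result: 0.00247 cm/s

Derivation:
Compute hydraulic gradient:
i = dh / L = 94.9 / 13.7 = 6.92701
Then apply Darcy's law:
k = Q / (A * i)
k = 0.5065 / (29.6 * 6.92701)
k = 0.5065 / 205.039
k = 0.00247 cm/s


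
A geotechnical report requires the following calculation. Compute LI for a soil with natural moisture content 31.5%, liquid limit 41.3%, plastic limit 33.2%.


First compute the plasticity index:
PI = LL - PL = 41.3 - 33.2 = 8.1
Then compute the liquidity index:
LI = (w - PL) / PI
LI = (31.5 - 33.2) / 8.1
LI = -0.21


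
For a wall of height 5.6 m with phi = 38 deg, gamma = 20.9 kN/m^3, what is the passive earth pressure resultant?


Compute passive earth pressure coefficient:
Kp = tan^2(45 + phi/2) = tan^2(64.0) = 4.203746
Compute passive force:
Pp = 0.5 * Kp * gamma * H^2
Pp = 0.5 * 4.203746 * 20.9 * 5.6^2
Pp = 1377.62 kN/m


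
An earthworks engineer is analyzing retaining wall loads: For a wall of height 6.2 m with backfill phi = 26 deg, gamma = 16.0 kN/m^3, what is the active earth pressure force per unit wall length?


Compute active earth pressure coefficient:
Ka = tan^2(45 - phi/2) = tan^2(32.0) = 0.390462
Compute active force:
Pa = 0.5 * Ka * gamma * H^2
Pa = 0.5 * 0.390462 * 16.0 * 6.2^2
Pa = 120.07 kN/m


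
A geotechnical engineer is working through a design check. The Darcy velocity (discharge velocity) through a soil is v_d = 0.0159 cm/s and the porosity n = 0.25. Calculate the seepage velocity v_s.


Using v_s = v_d / n
v_s = 0.0159 / 0.25
v_s = 0.0636 cm/s


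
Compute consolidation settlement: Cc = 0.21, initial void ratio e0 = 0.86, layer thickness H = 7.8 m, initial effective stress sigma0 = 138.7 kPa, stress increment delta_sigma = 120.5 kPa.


Result: 0.2391 m

Derivation:
Using Sc = Cc * H / (1 + e0) * log10((sigma0 + delta_sigma) / sigma0)
Stress ratio = (138.7 + 120.5) / 138.7 = 1.86878
log10(1.86878) = 0.271559
Cc * H / (1 + e0) = 0.21 * 7.8 / (1 + 0.86) = 0.880645
Sc = 0.880645 * 0.271559
Sc = 0.2391 m


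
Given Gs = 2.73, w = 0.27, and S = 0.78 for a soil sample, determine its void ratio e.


Using the relation e = Gs * w / S
e = 2.73 * 0.27 / 0.78
e = 0.945


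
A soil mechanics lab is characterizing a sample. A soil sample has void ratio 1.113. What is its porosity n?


Result: 0.5267

Derivation:
Using the relation n = e / (1 + e)
n = 1.113 / (1 + 1.113)
n = 1.113 / 2.113
n = 0.5267


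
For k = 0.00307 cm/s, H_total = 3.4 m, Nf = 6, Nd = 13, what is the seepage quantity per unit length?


Convert k to m/s for unit consistency with H:
k = 0.00307 cm/s = 0.00307 / 100 m/s = 3.07e-05 m/s
Using q = k * H * Nf / Nd
Nf / Nd = 6 / 13 = 0.4615
q = 3.07e-05 * 3.4 * 0.4615
q = 4.818e-05 m^3/s per m


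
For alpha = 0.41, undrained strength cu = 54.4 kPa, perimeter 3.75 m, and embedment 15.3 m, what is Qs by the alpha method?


Using Qs = alpha * cu * perimeter * L
Qs = 0.41 * 54.4 * 3.75 * 15.3
Qs = 1279.69 kN


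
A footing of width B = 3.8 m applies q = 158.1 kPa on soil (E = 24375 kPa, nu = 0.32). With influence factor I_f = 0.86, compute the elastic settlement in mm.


Using Se = q * B * (1 - nu^2) * I_f / E
1 - nu^2 = 1 - 0.32^2 = 0.8976
Se = 158.1 * 3.8 * 0.8976 * 0.86 / 24375
Se = 0.019026 m
Convert to mm: Se = 0.019026 * 1000 = 19.026 mm


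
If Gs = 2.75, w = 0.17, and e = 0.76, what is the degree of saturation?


Result: 0.6151

Derivation:
Using S = Gs * w / e
S = 2.75 * 0.17 / 0.76
S = 0.6151


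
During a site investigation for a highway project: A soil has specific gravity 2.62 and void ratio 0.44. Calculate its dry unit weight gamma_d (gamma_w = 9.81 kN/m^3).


Using gamma_d = Gs * gamma_w / (1 + e)
gamma_d = 2.62 * 9.81 / (1 + 0.44)
gamma_d = 2.62 * 9.81 / 1.44
gamma_d = 17.849 kN/m^3


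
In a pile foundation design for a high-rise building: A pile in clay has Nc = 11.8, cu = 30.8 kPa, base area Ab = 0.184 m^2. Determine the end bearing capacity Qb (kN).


Using Qb = Nc * cu * Ab
Qb = 11.8 * 30.8 * 0.184
Qb = 66.87 kN


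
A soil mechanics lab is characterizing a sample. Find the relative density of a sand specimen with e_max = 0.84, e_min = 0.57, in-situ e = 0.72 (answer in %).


Result: 44.44 %

Derivation:
Using Dr = (e_max - e) / (e_max - e_min) * 100
e_max - e = 0.84 - 0.72 = 0.12
e_max - e_min = 0.84 - 0.57 = 0.27
Dr = 0.12 / 0.27 * 100
Dr = 44.44 %


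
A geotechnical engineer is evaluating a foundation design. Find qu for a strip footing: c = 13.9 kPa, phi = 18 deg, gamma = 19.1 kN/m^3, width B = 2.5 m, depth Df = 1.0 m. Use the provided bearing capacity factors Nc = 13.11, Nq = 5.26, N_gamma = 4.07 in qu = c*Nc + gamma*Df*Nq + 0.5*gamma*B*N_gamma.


Compute qu = c*Nc + gamma*Df*Nq + 0.5*gamma*B*N_gamma
Term 1: 13.9 * 13.11 = 182.229
Term 2: 19.1 * 1.0 * 5.26 = 100.466
Term 3: 0.5 * 19.1 * 2.5 * 4.07 = 97.17125
qu = 182.229 + 100.466 + 97.17125
qu = 379.87 kPa


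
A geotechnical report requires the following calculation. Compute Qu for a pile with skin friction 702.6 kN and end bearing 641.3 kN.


Using Qu = Qf + Qb
Qu = 702.6 + 641.3
Qu = 1343.9 kN


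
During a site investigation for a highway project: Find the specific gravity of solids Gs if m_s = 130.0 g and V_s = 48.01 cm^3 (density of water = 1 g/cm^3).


Result: 2.708

Derivation:
Using Gs = m_s / (V_s * rho_w)
Since rho_w = 1 g/cm^3:
Gs = 130.0 / 48.01
Gs = 2.708


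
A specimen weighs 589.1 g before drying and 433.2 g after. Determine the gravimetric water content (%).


Using w = (m_wet - m_dry) / m_dry * 100
m_wet - m_dry = 589.1 - 433.2 = 155.9 g
w = 155.9 / 433.2 * 100
w = 35.99 %


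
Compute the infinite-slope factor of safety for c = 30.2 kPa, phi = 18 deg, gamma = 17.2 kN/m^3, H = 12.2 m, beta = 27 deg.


Using Fs = c / (gamma*H*sin(beta)*cos(beta)) + tan(phi)/tan(beta)
Cohesion contribution = 30.2 / (17.2*12.2*sin(27)*cos(27))
Cohesion contribution = 0.355788
Friction contribution = tan(18)/tan(27) = 0.637691
Fs = 0.355788 + 0.637691
Fs = 0.993


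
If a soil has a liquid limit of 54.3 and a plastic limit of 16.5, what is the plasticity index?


Result: 37.8

Derivation:
Using PI = LL - PL
PI = 54.3 - 16.5
PI = 37.8


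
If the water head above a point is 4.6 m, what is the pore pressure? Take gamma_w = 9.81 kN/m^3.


Result: 45.13 kPa

Derivation:
Using u = gamma_w * h_w
u = 9.81 * 4.6
u = 45.13 kPa


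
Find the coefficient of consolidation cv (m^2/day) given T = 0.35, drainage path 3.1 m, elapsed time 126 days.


Using cv = T * H_dr^2 / t
H_dr^2 = 3.1^2 = 9.61
cv = 0.35 * 9.61 / 126
cv = 0.02669 m^2/day


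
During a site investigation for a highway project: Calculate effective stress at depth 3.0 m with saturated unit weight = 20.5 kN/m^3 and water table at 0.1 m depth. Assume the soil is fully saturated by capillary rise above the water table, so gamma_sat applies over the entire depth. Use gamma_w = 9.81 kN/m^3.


Result: 33.05 kPa

Derivation:
Total stress = gamma_sat * depth
sigma = 20.5 * 3.0 = 61.5 kPa
Pore water pressure u = gamma_w * (depth - d_wt)
u = 9.81 * (3.0 - 0.1) = 28.449 kPa
Effective stress = sigma - u
sigma' = 61.5 - 28.449 = 33.05 kPa


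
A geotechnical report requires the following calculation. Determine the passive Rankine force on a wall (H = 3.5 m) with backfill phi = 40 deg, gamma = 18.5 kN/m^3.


Compute passive earth pressure coefficient:
Kp = tan^2(45 + phi/2) = tan^2(65.0) = 4.59891
Compute passive force:
Pp = 0.5 * Kp * gamma * H^2
Pp = 0.5 * 4.59891 * 18.5 * 3.5^2
Pp = 521.11 kN/m


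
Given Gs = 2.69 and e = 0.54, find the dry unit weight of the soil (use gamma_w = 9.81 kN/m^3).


Using gamma_d = Gs * gamma_w / (1 + e)
gamma_d = 2.69 * 9.81 / (1 + 0.54)
gamma_d = 2.69 * 9.81 / 1.54
gamma_d = 17.136 kN/m^3


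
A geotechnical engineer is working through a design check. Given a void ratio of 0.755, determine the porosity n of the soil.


Using the relation n = e / (1 + e)
n = 0.755 / (1 + 0.755)
n = 0.755 / 1.755
n = 0.4302


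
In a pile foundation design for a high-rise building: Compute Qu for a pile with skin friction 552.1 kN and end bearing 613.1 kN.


Using Qu = Qf + Qb
Qu = 552.1 + 613.1
Qu = 1165.2 kN


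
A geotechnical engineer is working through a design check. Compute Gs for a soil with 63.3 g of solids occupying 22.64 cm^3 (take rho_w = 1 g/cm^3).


Using Gs = m_s / (V_s * rho_w)
Since rho_w = 1 g/cm^3:
Gs = 63.3 / 22.64
Gs = 2.796


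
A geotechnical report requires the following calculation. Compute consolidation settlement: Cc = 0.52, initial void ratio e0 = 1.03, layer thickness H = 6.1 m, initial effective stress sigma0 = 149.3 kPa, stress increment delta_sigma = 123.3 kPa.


Using Sc = Cc * H / (1 + e0) * log10((sigma0 + delta_sigma) / sigma0)
Stress ratio = (149.3 + 123.3) / 149.3 = 1.82585
log10(1.82585) = 0.261466
Cc * H / (1 + e0) = 0.52 * 6.1 / (1 + 1.03) = 1.56256
Sc = 1.56256 * 0.261466
Sc = 0.4086 m


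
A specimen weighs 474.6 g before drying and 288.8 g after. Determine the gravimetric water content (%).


Result: 64.34 %

Derivation:
Using w = (m_wet - m_dry) / m_dry * 100
m_wet - m_dry = 474.6 - 288.8 = 185.8 g
w = 185.8 / 288.8 * 100
w = 64.34 %


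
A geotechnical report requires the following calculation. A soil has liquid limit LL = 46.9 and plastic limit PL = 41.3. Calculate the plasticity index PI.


Using PI = LL - PL
PI = 46.9 - 41.3
PI = 5.6


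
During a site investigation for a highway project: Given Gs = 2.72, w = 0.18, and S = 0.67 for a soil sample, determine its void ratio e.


Using the relation e = Gs * w / S
e = 2.72 * 0.18 / 0.67
e = 0.7307


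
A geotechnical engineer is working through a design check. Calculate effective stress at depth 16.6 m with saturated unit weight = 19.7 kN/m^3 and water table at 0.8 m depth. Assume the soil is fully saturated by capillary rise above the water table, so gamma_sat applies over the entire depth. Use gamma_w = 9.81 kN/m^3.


Total stress = gamma_sat * depth
sigma = 19.7 * 16.6 = 327.02 kPa
Pore water pressure u = gamma_w * (depth - d_wt)
u = 9.81 * (16.6 - 0.8) = 154.998 kPa
Effective stress = sigma - u
sigma' = 327.02 - 154.998 = 172.02 kPa


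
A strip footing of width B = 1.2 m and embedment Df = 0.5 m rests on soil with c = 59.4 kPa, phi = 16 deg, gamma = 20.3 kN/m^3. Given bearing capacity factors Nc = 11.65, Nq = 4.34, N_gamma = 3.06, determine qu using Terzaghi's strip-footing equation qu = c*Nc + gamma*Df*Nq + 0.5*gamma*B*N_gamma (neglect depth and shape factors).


Compute qu = c*Nc + gamma*Df*Nq + 0.5*gamma*B*N_gamma
Term 1: 59.4 * 11.65 = 692.01
Term 2: 20.3 * 0.5 * 4.34 = 44.051
Term 3: 0.5 * 20.3 * 1.2 * 3.06 = 37.2708
qu = 692.01 + 44.051 + 37.2708
qu = 773.33 kPa


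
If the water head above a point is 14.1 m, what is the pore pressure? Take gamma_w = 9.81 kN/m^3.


Result: 138.32 kPa

Derivation:
Using u = gamma_w * h_w
u = 9.81 * 14.1
u = 138.32 kPa


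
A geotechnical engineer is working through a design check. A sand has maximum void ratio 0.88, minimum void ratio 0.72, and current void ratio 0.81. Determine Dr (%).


Using Dr = (e_max - e) / (e_max - e_min) * 100
e_max - e = 0.88 - 0.81 = 0.07
e_max - e_min = 0.88 - 0.72 = 0.16
Dr = 0.07 / 0.16 * 100
Dr = 43.75 %


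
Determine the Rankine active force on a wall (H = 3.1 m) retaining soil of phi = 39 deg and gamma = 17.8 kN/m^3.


Compute active earth pressure coefficient:
Ka = tan^2(45 - phi/2) = tan^2(25.5) = 0.227506
Compute active force:
Pa = 0.5 * Ka * gamma * H^2
Pa = 0.5 * 0.227506 * 17.8 * 3.1^2
Pa = 19.46 kN/m


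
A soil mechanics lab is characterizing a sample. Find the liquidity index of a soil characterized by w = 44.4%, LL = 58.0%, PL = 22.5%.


First compute the plasticity index:
PI = LL - PL = 58.0 - 22.5 = 35.5
Then compute the liquidity index:
LI = (w - PL) / PI
LI = (44.4 - 22.5) / 35.5
LI = 0.617
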